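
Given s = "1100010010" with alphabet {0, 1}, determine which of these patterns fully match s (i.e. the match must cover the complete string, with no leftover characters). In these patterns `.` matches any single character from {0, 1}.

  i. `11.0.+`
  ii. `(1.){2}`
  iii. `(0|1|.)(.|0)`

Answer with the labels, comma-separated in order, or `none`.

i → match
ii → no match
iii → no match

i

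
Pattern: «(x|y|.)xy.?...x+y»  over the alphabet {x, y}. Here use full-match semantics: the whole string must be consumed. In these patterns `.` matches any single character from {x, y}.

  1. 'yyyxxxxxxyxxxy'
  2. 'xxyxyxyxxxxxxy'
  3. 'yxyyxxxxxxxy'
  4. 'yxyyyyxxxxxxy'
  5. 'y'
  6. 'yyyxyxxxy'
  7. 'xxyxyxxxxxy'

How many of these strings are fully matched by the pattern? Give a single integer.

1 → no match
2 → match
3 → match
4 → match
5 → no match — must end with 'xy'
6 → no match
7 → match
Total matched: 4

4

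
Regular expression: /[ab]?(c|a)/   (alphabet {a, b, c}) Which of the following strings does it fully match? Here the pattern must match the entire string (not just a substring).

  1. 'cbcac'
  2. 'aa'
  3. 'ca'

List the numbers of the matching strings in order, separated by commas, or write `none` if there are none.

2

1 → no match
2 → match
3 → no match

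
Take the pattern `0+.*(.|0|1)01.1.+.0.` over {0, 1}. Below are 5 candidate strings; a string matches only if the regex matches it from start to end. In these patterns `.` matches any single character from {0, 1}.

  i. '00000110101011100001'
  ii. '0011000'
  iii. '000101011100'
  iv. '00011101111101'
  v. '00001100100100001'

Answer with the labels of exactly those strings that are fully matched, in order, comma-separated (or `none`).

i → match
ii → no match
iii → match
iv → match
v → no match

i, iii, iv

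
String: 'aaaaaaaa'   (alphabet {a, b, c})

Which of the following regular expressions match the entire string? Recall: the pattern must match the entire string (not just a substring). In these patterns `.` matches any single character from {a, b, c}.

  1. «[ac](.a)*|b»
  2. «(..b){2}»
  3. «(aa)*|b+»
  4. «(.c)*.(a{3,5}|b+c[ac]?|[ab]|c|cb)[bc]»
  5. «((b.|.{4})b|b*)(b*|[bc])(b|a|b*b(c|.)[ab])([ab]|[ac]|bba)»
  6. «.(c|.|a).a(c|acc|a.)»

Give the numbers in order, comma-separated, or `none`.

3

1 → no match
2 → no match — must end with 'b'
3 → match
4 → no match
5 → no match
6 → no match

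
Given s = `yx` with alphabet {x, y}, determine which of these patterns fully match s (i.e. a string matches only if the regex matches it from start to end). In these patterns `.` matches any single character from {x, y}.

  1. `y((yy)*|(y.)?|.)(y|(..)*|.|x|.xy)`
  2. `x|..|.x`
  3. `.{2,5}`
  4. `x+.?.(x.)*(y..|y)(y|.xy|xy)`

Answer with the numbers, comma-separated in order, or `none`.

1 → match
2 → match
3 → match
4 → no match — must start with `x`

1, 2, 3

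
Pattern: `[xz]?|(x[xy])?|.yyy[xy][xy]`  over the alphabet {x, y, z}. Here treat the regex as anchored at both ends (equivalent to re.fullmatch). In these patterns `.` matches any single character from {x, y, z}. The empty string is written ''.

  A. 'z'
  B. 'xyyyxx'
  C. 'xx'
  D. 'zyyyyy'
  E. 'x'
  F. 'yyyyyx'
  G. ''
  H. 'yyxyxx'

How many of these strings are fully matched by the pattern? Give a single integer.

A → match
B → match
C → match
D → match
E → match
F → match
G → match
H → no match
Total matched: 7

7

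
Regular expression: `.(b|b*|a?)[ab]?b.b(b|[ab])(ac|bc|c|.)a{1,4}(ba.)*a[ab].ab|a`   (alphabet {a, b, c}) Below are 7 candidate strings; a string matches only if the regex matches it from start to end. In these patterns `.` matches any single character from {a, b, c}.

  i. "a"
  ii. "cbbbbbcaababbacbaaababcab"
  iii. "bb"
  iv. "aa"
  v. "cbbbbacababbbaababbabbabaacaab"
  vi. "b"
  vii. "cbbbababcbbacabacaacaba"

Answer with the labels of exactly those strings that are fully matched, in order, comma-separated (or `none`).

i → match
ii → no match
iii → no match
iv → no match
v → no match
vi → no match
vii → no match

i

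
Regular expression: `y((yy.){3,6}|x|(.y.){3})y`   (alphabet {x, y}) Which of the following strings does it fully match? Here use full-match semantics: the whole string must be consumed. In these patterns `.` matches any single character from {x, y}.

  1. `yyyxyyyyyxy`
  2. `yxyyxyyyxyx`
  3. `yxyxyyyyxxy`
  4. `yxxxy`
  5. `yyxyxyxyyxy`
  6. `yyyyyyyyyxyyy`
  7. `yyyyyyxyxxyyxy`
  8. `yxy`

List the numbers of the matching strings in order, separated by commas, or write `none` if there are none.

1, 8

1 → match
2 → no match — must end with `y`
3 → no match
4 → no match
5 → no match
6 → no match
7 → no match
8 → match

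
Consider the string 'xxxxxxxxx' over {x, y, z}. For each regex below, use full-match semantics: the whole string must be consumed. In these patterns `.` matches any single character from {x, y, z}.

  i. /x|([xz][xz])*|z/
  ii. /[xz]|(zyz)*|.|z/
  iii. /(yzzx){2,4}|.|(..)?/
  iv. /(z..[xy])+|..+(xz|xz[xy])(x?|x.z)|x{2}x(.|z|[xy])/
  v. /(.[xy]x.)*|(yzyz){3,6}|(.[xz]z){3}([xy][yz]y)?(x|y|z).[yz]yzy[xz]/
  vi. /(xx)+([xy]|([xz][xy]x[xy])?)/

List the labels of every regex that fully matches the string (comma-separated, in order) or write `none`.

i → no match
ii → no match
iii → no match
iv → no match
v → no match
vi → match

vi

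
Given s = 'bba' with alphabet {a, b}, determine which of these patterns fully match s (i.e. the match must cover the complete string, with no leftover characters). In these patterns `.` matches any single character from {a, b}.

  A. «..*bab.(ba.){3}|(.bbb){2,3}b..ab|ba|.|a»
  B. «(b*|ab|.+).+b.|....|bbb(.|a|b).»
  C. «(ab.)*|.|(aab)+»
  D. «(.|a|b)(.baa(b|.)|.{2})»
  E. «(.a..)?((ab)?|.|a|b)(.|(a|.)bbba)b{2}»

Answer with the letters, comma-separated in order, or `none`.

A → no match
B → match
C → no match
D → match
E → no match — must end with 'b'

B, D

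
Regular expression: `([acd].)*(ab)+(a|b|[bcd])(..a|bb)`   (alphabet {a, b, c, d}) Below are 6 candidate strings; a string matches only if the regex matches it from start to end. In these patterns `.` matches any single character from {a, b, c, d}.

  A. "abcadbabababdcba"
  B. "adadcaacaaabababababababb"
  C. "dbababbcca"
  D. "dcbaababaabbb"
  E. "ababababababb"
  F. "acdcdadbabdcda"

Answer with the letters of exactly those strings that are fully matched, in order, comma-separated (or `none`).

A → match
B → match
C → match
D → no match
E → match
F → match

A, B, C, E, F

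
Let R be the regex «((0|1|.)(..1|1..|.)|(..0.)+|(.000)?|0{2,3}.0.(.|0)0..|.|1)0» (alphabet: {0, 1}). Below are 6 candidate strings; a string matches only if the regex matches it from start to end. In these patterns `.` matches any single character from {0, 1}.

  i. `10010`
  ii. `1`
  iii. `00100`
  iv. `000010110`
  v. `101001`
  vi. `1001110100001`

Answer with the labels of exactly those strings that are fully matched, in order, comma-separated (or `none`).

i

i → match
ii → no match — must end with `0`
iii → no match
iv → no match
v → no match — must end with `0`
vi → no match — must end with `0`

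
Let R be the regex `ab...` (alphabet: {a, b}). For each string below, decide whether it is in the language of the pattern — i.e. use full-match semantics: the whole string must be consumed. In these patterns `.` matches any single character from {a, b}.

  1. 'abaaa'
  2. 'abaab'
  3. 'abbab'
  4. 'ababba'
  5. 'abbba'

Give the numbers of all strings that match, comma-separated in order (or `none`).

1, 2, 3, 5

1 → match
2 → match
3 → match
4 → no match
5 → match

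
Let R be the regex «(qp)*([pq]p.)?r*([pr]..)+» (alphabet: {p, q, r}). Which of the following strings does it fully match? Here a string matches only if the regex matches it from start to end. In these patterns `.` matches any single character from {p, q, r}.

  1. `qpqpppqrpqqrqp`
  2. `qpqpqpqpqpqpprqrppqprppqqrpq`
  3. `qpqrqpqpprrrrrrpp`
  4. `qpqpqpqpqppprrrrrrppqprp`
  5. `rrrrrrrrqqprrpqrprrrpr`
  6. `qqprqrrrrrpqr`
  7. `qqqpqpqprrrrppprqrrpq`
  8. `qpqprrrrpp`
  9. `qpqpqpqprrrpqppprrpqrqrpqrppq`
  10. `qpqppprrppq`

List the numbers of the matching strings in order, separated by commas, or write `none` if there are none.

1, 2, 4, 5, 8, 9, 10

1 → match
2 → match
3 → no match
4 → match
5 → match
6 → no match
7 → no match
8 → match
9 → match
10 → match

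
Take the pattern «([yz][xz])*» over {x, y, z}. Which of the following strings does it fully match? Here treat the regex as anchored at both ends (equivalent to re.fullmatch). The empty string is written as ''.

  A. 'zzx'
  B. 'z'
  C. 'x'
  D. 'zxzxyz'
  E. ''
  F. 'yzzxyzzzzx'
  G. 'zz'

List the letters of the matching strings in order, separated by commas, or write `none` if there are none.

A → no match
B → no match
C → no match
D → match
E → match
F → match
G → match

D, E, F, G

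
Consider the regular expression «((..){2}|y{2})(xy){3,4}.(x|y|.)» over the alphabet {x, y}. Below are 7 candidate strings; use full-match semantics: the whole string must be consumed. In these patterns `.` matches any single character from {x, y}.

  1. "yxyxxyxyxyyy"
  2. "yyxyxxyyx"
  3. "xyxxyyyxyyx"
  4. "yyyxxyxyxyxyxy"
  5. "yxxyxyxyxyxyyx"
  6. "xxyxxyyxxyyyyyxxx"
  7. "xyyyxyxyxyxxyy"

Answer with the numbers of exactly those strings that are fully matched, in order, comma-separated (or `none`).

1, 4, 5

1. "yxyxxyxyxyyy" → match
2. "yyxyxxyyx" → no match
3. "xyxxyyyxyyx" → no match
4 → match
5 → match
6 → no match
7 → no match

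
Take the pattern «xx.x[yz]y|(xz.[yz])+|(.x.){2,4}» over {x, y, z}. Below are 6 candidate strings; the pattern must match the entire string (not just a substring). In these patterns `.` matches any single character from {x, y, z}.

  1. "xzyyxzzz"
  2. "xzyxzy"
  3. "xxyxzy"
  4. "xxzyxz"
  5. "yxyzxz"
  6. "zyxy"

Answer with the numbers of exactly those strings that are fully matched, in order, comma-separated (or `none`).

1. "xzyyxzzz" → match
2. "xzyxzy" → no match
3. "xxyxzy" → match
4. "xxzyxz" → match
5. "yxyzxz" → match
6. "zyxy" → no match

1, 3, 4, 5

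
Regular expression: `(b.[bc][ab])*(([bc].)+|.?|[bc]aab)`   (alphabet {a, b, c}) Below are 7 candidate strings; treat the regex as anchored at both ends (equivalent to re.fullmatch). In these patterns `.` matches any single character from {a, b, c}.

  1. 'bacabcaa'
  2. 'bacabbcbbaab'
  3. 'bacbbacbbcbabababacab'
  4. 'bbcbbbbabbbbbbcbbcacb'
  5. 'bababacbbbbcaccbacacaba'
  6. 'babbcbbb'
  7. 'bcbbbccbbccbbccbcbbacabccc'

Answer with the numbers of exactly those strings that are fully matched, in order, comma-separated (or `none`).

2, 3, 6, 7

1 → no match
2 → match
3 → match
4 → no match
5 → no match
6 → match
7 → match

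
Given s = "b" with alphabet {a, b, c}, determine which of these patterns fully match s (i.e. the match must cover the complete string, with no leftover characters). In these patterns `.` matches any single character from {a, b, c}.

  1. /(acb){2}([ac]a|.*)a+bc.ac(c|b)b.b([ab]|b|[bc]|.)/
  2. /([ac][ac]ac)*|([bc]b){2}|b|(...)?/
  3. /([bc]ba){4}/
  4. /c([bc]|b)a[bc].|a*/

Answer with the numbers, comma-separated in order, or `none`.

1 → no match — must start with "acb"
2 → match
3 → no match — must end with "ba"
4 → no match

2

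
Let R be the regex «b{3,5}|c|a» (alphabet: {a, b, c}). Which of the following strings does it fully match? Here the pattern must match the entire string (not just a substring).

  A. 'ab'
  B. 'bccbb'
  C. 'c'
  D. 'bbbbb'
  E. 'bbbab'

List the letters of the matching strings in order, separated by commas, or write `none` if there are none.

A → no match
B → no match
C → match
D → match
E → no match

C, D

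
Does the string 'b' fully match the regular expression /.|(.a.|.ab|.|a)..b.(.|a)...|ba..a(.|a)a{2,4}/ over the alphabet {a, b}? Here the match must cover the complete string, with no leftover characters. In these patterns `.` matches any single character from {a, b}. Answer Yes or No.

Yes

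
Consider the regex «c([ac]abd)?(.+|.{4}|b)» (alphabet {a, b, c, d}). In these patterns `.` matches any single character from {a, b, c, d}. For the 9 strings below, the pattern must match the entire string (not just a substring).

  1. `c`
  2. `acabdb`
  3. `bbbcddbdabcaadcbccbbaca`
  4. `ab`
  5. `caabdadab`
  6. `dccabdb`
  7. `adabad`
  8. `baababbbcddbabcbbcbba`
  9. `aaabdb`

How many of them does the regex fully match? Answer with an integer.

1 → no match
2 → no match — must start with `c`
3 → no match — must start with `c`
4 → no match — must start with `c`
5 → match
6 → no match — must start with `c`
7 → no match — must start with `c`
8 → no match — must start with `c`
9 → no match — must start with `c`
Total matched: 1

1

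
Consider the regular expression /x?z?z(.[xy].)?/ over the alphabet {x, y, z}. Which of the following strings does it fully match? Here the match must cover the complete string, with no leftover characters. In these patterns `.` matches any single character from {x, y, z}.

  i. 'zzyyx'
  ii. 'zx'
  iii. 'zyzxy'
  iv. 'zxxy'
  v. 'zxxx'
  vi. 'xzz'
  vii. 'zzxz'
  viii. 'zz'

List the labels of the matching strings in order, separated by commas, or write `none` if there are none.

i → match
ii → no match
iii → no match
iv → match
v → match
vi → match
vii → match
viii → match

i, iv, v, vi, vii, viii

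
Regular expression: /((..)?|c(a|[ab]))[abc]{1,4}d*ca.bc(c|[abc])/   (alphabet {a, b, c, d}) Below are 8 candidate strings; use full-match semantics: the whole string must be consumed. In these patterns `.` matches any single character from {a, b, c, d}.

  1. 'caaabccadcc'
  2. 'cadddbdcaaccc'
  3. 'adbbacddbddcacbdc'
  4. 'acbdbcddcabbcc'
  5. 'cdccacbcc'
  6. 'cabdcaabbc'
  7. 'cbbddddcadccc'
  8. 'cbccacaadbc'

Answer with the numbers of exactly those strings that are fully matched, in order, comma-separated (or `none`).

1 → no match
2 → no match
3 → no match
4 → no match
5 → match
6 → no match
7 → no match
8 → no match

5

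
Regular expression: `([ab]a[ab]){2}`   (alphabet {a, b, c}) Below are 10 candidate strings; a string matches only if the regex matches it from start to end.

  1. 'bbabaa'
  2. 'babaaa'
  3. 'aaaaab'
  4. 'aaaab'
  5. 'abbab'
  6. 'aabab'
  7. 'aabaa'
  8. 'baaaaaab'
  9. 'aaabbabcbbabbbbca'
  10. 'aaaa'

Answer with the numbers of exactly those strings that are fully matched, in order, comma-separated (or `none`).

1 → no match
2 → match
3 → match
4 → no match
5 → no match
6 → no match
7 → no match
8 → no match
9 → no match
10 → no match

2, 3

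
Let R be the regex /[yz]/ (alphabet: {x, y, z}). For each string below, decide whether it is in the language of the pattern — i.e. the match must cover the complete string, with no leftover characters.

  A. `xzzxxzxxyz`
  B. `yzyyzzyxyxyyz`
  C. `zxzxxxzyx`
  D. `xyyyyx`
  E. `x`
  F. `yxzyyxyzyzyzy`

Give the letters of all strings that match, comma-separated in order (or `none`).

none

A. `xzzxxzxxyz` → no match
B → no match
C. `zxzxxxzyx` → no match
D. `xyyyyx` → no match
E. `x` → no match
F → no match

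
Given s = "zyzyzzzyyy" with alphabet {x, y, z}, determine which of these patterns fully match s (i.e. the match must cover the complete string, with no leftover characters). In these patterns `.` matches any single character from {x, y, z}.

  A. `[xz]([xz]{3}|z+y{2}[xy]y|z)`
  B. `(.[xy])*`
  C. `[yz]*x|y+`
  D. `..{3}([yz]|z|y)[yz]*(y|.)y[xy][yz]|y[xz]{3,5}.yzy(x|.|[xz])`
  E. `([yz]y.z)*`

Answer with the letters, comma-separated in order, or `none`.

A → no match
B → no match
C → no match
D → match
E → no match

D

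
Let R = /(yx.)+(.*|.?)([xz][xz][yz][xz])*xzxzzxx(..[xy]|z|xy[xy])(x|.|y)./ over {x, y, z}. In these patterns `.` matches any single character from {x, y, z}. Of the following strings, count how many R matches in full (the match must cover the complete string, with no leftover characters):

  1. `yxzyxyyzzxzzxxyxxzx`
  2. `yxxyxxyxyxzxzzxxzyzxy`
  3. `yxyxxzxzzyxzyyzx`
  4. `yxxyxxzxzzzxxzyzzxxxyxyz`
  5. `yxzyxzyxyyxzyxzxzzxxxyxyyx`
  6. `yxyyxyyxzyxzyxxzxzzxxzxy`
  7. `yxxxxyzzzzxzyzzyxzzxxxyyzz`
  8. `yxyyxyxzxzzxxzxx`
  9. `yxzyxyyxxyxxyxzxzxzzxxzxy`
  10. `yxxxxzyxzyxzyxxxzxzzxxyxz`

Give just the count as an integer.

1 → no match
2 → no match
3 → no match
4 → no match
5 → no match
6 → match
7 → no match
8 → match
9 → match
10 → no match
Total matched: 3

3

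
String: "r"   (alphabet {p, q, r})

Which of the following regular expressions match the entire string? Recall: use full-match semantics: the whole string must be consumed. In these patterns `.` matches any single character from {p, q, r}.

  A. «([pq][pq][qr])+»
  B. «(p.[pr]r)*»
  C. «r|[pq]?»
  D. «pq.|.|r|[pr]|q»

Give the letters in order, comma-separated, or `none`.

A → no match
B → no match
C → match
D → match

C, D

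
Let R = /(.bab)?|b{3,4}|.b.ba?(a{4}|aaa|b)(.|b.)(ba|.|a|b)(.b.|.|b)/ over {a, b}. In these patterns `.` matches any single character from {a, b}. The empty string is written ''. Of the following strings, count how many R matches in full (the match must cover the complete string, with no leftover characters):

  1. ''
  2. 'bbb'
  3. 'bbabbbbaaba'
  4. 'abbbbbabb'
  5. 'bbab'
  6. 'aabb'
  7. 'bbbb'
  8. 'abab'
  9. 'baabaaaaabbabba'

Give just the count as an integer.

7

1 → match
2 → match
3 → match
4 → match
5 → match
6 → no match
7 → match
8 → match
9 → no match
Total matched: 7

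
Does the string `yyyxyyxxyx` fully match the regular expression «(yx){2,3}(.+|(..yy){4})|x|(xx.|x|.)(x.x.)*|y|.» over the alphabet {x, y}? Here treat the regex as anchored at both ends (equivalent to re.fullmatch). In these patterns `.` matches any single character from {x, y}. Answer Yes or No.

No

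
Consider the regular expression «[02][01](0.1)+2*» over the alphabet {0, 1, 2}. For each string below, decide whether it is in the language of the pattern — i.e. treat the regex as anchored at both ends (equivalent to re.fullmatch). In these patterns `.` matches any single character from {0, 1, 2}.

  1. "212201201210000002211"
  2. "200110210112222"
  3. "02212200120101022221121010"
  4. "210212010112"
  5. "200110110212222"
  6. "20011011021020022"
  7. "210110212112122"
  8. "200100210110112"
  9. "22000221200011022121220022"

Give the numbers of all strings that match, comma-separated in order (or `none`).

2, 5

1 → no match
2 → match
3 → no match
4. "210212010112" → no match
5 → match
6 → no match
7 → no match
8 → no match
9 → no match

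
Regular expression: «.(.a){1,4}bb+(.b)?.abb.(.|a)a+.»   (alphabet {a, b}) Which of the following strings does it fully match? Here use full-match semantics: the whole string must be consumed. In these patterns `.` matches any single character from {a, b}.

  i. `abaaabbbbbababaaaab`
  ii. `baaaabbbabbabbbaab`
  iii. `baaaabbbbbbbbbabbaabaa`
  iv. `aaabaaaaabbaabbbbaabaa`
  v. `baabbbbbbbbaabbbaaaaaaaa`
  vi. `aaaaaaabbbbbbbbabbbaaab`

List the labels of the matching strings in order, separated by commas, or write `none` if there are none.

ii, v, vi

i → no match
ii → match
iii → no match
iv → no match
v → match
vi → match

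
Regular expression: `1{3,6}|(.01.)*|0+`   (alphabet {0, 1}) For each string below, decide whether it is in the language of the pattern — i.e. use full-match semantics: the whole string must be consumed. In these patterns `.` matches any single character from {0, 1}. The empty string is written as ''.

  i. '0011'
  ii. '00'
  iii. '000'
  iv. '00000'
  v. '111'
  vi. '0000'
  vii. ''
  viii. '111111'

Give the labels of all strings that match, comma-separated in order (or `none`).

i → match
ii → match
iii → match
iv → match
v → match
vi → match
vii → match
viii → match

i, ii, iii, iv, v, vi, vii, viii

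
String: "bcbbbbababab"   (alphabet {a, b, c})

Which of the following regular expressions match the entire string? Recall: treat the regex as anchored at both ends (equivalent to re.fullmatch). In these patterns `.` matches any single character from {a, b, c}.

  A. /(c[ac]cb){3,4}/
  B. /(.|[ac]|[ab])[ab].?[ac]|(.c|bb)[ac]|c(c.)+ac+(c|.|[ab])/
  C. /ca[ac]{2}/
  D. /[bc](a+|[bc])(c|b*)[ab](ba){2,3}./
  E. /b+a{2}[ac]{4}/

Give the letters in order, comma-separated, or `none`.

D

A → no match — must start with "c"
B → no match
C → no match — must start with "ca"
D → match
E → no match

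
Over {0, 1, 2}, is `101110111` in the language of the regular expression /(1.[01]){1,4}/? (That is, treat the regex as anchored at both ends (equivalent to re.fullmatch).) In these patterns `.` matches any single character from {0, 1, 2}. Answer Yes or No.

Yes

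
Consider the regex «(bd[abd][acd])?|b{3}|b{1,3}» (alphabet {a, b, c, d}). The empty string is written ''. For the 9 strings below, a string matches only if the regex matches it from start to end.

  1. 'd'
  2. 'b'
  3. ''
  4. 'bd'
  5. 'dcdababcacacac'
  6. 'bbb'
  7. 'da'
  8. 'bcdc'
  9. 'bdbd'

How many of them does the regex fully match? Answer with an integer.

1. 'd' → no match
2. 'b' → match
3. '' → match
4. 'bd' → no match
5 → no match
6. 'bbb' → match
7. 'da' → no match
8. 'bcdc' → no match
9. 'bdbd' → match
Total matched: 4

4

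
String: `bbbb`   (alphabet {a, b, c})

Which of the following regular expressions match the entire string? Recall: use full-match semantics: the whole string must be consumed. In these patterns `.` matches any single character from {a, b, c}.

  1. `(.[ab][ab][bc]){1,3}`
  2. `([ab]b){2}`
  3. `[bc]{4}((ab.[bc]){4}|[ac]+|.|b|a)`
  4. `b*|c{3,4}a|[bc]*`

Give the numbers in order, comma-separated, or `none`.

1 → match
2 → match
3 → no match
4 → match

1, 2, 4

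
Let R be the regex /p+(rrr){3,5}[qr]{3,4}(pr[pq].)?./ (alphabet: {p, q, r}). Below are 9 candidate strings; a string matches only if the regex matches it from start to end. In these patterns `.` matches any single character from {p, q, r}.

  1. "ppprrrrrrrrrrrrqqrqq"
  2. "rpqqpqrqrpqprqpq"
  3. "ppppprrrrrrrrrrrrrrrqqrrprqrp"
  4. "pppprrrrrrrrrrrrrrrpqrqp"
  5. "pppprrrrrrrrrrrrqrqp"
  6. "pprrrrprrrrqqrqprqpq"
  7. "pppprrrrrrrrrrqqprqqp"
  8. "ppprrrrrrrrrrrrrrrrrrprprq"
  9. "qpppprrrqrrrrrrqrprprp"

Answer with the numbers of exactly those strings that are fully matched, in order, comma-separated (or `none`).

1 → match
2 → no match — must start with "p"
3 → match
4 → no match
5 → match
6 → no match
7 → match
8 → match
9 → no match — must start with "p"

1, 3, 5, 7, 8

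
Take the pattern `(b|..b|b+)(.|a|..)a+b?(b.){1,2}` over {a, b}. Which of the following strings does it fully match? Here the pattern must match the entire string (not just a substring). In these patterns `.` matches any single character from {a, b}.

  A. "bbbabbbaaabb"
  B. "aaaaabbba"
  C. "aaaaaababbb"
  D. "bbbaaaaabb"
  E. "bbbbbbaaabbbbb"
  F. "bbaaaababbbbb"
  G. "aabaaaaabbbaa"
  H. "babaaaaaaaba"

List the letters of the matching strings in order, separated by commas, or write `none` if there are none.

A. "bbbabbbaaabb" → no match
B. "aaaaabbba" → no match
C. "aaaaaababbb" → no match
D. "bbbaaaaabb" → match
E → match
F → no match
G → no match
H. "babaaaaaaaba" → match

D, E, H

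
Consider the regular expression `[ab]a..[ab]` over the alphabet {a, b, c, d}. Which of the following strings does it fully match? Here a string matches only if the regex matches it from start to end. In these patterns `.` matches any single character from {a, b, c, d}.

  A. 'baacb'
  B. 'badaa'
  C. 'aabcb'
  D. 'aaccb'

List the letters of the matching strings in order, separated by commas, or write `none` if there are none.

A → match
B → match
C → match
D → match

A, B, C, D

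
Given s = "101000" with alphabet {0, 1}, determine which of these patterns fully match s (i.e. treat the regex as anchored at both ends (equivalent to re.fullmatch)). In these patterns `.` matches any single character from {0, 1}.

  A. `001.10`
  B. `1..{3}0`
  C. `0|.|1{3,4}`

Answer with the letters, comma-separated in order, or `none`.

B

A → no match — must start with "001"
B → match
C → no match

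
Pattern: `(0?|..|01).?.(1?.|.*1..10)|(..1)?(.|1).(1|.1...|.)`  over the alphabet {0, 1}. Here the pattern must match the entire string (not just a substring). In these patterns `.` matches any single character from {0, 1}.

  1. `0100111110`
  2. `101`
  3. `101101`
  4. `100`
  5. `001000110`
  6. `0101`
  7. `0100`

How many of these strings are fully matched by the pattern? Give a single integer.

1 → match
2 → match
3 → match
4 → match
5 → no match
6 → match
7 → match
Total matched: 6

6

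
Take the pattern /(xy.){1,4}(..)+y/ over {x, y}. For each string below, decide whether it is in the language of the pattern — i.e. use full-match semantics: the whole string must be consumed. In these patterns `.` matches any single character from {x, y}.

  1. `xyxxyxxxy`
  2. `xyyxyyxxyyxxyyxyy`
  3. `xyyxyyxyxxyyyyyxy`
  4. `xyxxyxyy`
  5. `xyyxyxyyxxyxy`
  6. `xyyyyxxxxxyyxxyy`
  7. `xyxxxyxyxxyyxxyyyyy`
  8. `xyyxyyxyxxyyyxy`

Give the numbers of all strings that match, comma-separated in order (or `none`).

1, 2, 3, 4, 5, 6, 8

1. `xyxxyxxxy` → match
2 → match
3 → match
4. `xyxxyxyy` → match
5 → match
6 → match
7 → no match
8 → match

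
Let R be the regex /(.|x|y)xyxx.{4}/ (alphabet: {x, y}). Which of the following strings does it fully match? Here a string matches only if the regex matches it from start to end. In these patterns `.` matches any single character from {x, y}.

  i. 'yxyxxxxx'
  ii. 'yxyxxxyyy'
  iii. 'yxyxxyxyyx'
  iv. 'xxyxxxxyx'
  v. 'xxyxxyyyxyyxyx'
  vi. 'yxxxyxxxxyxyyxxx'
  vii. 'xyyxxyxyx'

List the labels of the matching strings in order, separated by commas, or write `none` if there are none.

ii, iv

i → no match
ii → match
iii → no match
iv → match
v → no match
vi → no match
vii → no match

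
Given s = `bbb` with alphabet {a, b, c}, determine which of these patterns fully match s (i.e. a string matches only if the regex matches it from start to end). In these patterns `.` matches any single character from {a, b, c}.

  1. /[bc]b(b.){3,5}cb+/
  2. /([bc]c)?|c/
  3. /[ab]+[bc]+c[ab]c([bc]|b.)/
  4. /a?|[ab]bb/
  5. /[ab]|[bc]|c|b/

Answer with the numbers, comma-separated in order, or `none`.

4

1 → no match
2 → no match
3 → no match
4 → match
5 → no match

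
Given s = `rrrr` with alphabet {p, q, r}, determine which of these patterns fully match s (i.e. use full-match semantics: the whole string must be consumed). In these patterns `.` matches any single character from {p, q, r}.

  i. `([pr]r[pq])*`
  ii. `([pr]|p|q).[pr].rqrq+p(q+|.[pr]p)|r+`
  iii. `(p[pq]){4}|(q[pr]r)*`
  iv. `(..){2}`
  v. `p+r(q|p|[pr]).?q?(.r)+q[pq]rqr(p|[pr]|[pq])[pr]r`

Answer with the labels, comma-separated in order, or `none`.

ii, iv

i → no match
ii → match
iii → no match
iv → match
v → no match — must start with `p`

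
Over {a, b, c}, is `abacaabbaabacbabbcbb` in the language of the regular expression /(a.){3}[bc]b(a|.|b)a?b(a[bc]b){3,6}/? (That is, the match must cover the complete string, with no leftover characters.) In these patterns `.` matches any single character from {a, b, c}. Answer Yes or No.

No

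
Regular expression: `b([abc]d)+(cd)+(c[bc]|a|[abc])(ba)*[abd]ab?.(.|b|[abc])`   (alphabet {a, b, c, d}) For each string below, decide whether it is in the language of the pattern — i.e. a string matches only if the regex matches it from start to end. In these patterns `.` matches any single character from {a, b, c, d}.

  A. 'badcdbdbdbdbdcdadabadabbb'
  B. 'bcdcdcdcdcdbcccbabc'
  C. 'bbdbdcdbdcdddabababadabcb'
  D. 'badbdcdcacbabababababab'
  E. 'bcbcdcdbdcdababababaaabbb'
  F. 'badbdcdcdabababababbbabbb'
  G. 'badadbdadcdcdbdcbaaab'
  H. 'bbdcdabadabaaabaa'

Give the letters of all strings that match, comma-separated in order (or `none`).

none

A → no match
B → no match
C → no match
D → no match
E → no match
F → no match
G → no match
H → no match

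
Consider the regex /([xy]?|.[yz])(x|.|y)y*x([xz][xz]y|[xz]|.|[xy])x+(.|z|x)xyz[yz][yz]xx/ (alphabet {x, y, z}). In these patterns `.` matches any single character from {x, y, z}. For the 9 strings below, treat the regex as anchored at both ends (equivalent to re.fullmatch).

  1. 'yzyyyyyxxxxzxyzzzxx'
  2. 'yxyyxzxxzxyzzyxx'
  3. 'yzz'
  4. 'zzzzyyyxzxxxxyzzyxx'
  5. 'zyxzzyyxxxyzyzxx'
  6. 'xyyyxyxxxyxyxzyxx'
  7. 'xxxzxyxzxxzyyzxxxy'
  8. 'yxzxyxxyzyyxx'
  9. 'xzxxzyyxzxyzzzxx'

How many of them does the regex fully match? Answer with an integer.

1 → match
2 → match
3. 'yzz' → no match — must end with 'xx'
4 → no match
5 → no match
6 → no match
7 → no match — must end with 'xx'
8 → no match
9 → no match
Total matched: 2

2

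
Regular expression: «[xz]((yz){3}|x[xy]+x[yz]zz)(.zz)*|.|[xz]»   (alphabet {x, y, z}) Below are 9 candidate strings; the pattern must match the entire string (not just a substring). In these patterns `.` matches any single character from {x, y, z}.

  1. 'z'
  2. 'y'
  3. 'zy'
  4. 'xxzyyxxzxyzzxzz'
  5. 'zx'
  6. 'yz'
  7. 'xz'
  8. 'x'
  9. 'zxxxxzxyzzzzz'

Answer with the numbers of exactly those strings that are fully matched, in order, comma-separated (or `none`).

1 → match
2 → match
3 → no match
4 → no match
5 → no match
6 → no match
7 → no match
8 → match
9 → no match

1, 2, 8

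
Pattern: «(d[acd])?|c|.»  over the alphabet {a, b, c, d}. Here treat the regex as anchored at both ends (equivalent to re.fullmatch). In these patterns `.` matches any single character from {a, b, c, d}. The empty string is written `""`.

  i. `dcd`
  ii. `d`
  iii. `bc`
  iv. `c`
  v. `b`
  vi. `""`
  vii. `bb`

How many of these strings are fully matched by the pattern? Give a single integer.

4

i → no match
ii → match
iii → no match
iv → match
v → match
vi → match
vii → no match
Total matched: 4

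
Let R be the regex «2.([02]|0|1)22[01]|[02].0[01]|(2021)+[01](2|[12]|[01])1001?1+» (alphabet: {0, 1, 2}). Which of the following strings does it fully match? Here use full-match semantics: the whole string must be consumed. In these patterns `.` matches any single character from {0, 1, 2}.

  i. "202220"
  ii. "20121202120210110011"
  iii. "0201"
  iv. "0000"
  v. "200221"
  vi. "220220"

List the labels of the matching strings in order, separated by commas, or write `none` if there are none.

i → match
ii → no match
iii → match
iv → match
v → match
vi → match

i, iii, iv, v, vi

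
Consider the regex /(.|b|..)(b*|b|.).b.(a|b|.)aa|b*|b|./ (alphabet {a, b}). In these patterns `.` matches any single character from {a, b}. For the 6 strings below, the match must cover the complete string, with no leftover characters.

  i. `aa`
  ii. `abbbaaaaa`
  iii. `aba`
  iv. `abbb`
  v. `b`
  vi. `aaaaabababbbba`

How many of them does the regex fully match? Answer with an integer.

1

i → no match
ii → no match
iii → no match
iv → no match
v → match
vi → no match
Total matched: 1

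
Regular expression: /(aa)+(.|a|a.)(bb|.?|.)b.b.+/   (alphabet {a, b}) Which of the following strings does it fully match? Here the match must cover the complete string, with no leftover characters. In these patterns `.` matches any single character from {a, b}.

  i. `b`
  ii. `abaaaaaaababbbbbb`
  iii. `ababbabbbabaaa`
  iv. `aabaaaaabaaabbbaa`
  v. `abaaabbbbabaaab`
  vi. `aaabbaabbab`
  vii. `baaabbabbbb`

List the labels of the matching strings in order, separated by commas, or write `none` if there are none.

none

i → no match — must start with `aa`
ii → no match — must start with `aa`
iii → no match — must start with `aa`
iv → no match
v → no match — must start with `aa`
vi → no match
vii → no match — must start with `aa`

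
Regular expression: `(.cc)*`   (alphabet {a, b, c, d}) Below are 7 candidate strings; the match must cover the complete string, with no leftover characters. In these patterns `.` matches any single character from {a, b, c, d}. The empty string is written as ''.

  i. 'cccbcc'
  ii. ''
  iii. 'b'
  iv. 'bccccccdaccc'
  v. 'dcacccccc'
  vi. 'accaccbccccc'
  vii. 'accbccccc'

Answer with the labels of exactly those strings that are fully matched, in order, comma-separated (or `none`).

i → match
ii → match
iii → no match
iv → no match
v → no match
vi → match
vii → match

i, ii, vi, vii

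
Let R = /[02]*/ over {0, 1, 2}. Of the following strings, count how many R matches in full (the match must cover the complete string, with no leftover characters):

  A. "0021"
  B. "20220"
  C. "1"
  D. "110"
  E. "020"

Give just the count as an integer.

2

A → no match
B → match
C → no match
D → no match
E → match
Total matched: 2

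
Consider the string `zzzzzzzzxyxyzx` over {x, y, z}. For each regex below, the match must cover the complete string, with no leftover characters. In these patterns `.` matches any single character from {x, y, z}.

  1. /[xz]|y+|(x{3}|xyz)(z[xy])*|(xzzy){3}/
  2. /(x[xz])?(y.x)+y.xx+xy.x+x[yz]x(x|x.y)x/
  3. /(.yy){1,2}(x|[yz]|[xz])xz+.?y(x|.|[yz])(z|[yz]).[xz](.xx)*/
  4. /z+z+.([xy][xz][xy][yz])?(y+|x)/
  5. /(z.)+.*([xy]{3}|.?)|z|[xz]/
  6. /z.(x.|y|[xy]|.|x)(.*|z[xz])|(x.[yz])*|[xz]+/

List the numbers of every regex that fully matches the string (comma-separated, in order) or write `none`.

1 → no match
2 → no match
3 → no match
4 → match
5 → match
6 → match

4, 5, 6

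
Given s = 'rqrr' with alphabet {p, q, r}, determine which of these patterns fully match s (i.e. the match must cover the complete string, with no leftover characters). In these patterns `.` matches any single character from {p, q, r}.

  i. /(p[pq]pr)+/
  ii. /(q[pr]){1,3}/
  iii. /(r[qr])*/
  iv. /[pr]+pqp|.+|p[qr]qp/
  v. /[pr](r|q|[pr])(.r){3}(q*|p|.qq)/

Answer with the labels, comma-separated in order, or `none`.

i → no match — must start with 'p'
ii → no match — must start with 'q'
iii → match
iv → match
v → no match

iii, iv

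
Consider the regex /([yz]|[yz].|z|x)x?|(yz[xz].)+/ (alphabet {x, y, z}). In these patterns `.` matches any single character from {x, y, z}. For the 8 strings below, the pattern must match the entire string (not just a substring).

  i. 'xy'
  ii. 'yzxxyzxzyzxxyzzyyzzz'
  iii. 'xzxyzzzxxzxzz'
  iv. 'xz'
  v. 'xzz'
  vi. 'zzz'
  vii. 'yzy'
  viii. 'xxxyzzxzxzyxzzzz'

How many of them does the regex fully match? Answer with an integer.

1

i. 'xy' → no match
ii → match
iii → no match
iv. 'xz' → no match
v. 'xzz' → no match
vi. 'zzz' → no match
vii. 'yzy' → no match
viii → no match
Total matched: 1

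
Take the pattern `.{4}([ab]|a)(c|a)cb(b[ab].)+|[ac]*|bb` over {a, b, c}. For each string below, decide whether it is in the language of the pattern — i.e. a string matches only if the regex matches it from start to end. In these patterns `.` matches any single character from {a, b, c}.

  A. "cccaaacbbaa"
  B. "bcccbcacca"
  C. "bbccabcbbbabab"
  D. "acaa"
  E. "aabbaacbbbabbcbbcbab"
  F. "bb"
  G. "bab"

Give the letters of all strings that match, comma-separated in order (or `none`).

A, D, E, F

A → match
B → no match
C → no match
D → match
E → match
F → match
G → no match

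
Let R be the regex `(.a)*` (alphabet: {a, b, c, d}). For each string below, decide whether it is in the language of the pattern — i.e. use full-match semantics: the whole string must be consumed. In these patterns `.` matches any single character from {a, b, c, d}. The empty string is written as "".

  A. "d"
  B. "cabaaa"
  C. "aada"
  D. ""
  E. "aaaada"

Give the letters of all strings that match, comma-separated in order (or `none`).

B, C, D, E

A → no match
B → match
C → match
D → match
E → match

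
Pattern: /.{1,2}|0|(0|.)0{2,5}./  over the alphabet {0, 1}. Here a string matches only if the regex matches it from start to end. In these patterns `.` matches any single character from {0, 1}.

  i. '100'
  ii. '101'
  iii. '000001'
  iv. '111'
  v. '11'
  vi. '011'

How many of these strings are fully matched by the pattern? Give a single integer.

i → no match
ii → no match
iii → match
iv → no match
v → match
vi → no match
Total matched: 2

2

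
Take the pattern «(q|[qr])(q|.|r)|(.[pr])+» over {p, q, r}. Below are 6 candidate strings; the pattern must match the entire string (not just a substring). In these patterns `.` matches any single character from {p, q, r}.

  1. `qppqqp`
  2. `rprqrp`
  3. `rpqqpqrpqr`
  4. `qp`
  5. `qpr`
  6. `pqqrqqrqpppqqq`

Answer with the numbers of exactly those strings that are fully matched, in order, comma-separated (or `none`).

1 → no match
2 → no match
3 → no match
4 → match
5 → no match
6 → no match

4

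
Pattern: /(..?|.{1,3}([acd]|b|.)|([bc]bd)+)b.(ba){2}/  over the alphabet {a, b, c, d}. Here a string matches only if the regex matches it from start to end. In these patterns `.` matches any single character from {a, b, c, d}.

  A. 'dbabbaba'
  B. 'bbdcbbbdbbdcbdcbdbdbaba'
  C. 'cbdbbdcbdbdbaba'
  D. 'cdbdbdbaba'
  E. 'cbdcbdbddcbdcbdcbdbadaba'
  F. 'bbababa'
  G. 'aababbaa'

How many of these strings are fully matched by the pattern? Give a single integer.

3

A → no match
B → no match
C → match
D → match
E → no match
F → match
G → no match — must end with 'ba'
Total matched: 3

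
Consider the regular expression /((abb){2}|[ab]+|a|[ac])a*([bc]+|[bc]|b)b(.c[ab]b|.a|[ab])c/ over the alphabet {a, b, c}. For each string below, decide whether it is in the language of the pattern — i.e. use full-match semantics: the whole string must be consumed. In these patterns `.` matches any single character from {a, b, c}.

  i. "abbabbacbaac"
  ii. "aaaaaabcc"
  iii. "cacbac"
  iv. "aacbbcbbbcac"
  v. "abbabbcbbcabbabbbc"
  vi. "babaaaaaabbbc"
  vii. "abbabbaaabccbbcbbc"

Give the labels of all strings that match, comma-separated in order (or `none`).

i, iii, iv, vi, vii

i. "abbabbacbaac" → match
ii. "aaaaaabcc" → no match
iii. "cacbac" → match
iv. "aacbbcbbbcac" → match
v → no match
vi → match
vii → match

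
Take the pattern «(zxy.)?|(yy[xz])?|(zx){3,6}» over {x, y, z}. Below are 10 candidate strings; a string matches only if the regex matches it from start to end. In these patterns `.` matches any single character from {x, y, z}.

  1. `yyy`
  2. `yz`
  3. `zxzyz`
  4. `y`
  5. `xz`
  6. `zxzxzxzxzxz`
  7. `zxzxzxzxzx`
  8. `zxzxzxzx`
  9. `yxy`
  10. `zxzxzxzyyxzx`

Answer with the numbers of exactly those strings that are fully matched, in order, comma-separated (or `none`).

1 → no match
2 → no match
3 → no match
4 → no match
5 → no match
6 → no match
7 → match
8 → match
9 → no match
10 → no match

7, 8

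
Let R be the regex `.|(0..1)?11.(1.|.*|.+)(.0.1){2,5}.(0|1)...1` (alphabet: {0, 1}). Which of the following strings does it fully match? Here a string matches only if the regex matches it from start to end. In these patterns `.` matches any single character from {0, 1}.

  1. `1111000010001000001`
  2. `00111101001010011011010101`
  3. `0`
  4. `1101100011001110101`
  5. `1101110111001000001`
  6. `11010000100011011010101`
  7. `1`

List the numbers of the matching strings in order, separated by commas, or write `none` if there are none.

1, 2, 3, 4, 5, 6, 7

1 → match
2 → match
3 → match
4 → match
5 → match
6 → match
7 → match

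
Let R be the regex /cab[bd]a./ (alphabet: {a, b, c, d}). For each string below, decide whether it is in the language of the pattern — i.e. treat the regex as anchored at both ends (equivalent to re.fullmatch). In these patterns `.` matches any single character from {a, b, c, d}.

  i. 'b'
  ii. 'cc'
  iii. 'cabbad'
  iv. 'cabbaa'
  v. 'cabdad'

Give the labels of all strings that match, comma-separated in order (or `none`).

iii, iv, v

i. 'b' → no match — must start with 'cab'
ii. 'cc' → no match — must start with 'cab'
iii. 'cabbad' → match
iv. 'cabbaa' → match
v. 'cabdad' → match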